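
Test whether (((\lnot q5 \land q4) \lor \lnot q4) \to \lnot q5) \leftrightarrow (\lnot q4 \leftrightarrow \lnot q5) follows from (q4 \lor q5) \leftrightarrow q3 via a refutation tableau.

Initial set: {((q4 \lor q5) \leftrightarrow q3); \lnot ((((\lnot q5 \land q4) \lor \lnot q4) \to \lnot q5) \leftrightarrow (\lnot q4 \leftrightarrow \lnot q5))}.
((q4 \lor q5) \leftrightarrow q3): β-rule — branch into (q4 \lor q5), q3  //  \lnot (q4 \lor q5), \lnot q3.
  branch 1 (add (q4 \lor q5), q3):
    \lnot ((((\lnot q5 \land q4) \lor \lnot q4) \to \lnot q5) \leftrightarrow (\lnot q4 \leftrightarrow \lnot q5)): β-rule — branch into (((\lnot q5 \land q4) \lor \lnot q4) \to \lnot q5), \lnot (\lnot q4 \leftrightarrow \lnot q5)  //  \lnot (((\lnot q5 \land q4) \lor \lnot q4) \to \lnot q5), (\lnot q4 \leftrightarrow \lnot q5).
      branch 1.1 (add (((\lnot q5 \land q4) \lor \lnot q4) \to \lnot q5), \lnot (\lnot q4 \leftrightarrow \lnot q5)):
        (q4 \lor q5): β-rule — branch into q4  //  q5.
          branch 1.1.1 (add q4):
            (((\lnot q5 \land q4) \lor \lnot q4) \to \lnot q5): β-rule — branch into \lnot ((\lnot q5 \land q4) \lor \lnot q4)  //  \lnot q5.
              branch 1.1.1.1 (add \lnot ((\lnot q5 \land q4) \lor \lnot q4)):
                \lnot ((\lnot q5 \land q4) \lor \lnot q4): α-rule — add \lnot (\lnot q5 \land q4), \lnot \lnot q4.
                \lnot (\lnot q4 \leftrightarrow \lnot q5): β-rule — branch into \lnot q4, \lnot \lnot q5  //  \lnot \lnot q4, \lnot q5.
                  branch 1.1.1.1.1 (add \lnot q4, \lnot \lnot q5):
                    × closes — contains both q4 and \lnot q4.
                  branch 1.1.1.1.2 (add \lnot \lnot q4, \lnot q5):
                    \lnot (\lnot q5 \land q4): β-rule — branch into \lnot \lnot q5  //  \lnot q4.
                      branch 1.1.1.1.2.1 (add \lnot \lnot q5):
                        × closes — contains both q5 and \lnot q5.
                      branch 1.1.1.1.2.2 (add \lnot q4):
                        × closes — contains both q4 and \lnot q4.
              branch 1.1.1.2 (add \lnot q5):
                \lnot (\lnot q4 \leftrightarrow \lnot q5): β-rule — branch into \lnot q4, \lnot \lnot q5  //  \lnot \lnot q4, \lnot q5.
                  branch 1.1.1.2.1 (add \lnot q4, \lnot \lnot q5):
                    × closes — contains both q4 and \lnot q4.
                  branch 1.1.1.2.2 (add \lnot \lnot q4, \lnot q5):
                    ○ open, literals {q3=1, q4=1, q5=0}.
          branch 1.1.2 (add q5):
            (((\lnot q5 \land q4) \lor \lnot q4) \to \lnot q5): β-rule — branch into \lnot ((\lnot q5 \land q4) \lor \lnot q4)  //  \lnot q5.
              branch 1.1.2.1 (add \lnot ((\lnot q5 \land q4) \lor \lnot q4)):
                \lnot ((\lnot q5 \land q4) \lor \lnot q4): α-rule — add \lnot (\lnot q5 \land q4), \lnot \lnot q4.
                \lnot (\lnot q4 \leftrightarrow \lnot q5): β-rule — branch into \lnot q4, \lnot \lnot q5  //  \lnot \lnot q4, \lnot q5.
                  branch 1.1.2.1.1 (add \lnot q4, \lnot \lnot q5):
                    × closes — contains both q4 and \lnot q4.
                  branch 1.1.2.1.2 (add \lnot \lnot q4, \lnot q5):
                    × closes — contains both q5 and \lnot q5.
              branch 1.1.2.2 (add \lnot q5):
                × closes — contains both q5 and \lnot q5.
      branch 1.2 (add \lnot (((\lnot q5 \land q4) \lor \lnot q4) \to \lnot q5), (\lnot q4 \leftrightarrow \lnot q5)):
        \lnot (((\lnot q5 \land q4) \lor \lnot q4) \to \lnot q5): α-rule — add ((\lnot q5 \land q4) \lor \lnot q4), \lnot \lnot q5.
        (q4 \lor q5): β-rule — branch into q4  //  q5.
          branch 1.2.1 (add q4):
            (\lnot q4 \leftrightarrow \lnot q5): β-rule — branch into \lnot q4, \lnot q5  //  \lnot \lnot q4, \lnot \lnot q5.
              branch 1.2.1.1 (add \lnot q4, \lnot q5):
                × closes — contains both q4 and \lnot q4.
              branch 1.2.1.2 (add \lnot \lnot q4, \lnot \lnot q5):
                ((\lnot q5 \land q4) \lor \lnot q4): β-rule — branch into (\lnot q5 \land q4)  //  \lnot q4.
                  branch 1.2.1.2.1 (add (\lnot q5 \land q4)):
                    (\lnot q5 \land q4): α-rule — add \lnot q5, q4.
                    × closes — contains both q5 and \lnot q5.
                  branch 1.2.1.2.2 (add \lnot q4):
                    × closes — contains both q4 and \lnot q4.
          branch 1.2.2 (add q5):
            (\lnot q4 \leftrightarrow \lnot q5): β-rule — branch into \lnot q4, \lnot q5  //  \lnot \lnot q4, \lnot \lnot q5.
              branch 1.2.2.1 (add \lnot q4, \lnot q5):
                × closes — contains both q5 and \lnot q5.
              branch 1.2.2.2 (add \lnot \lnot q4, \lnot \lnot q5):
                ((\lnot q5 \land q4) \lor \lnot q4): β-rule — branch into (\lnot q5 \land q4)  //  \lnot q4.
                  branch 1.2.2.2.1 (add (\lnot q5 \land q4)):
                    (\lnot q5 \land q4): α-rule — add \lnot q5, q4.
                    × closes — contains both q5 and \lnot q5.
                  branch 1.2.2.2.2 (add \lnot q4):
                    × closes — contains both q4 and \lnot q4.
  branch 2 (add \lnot (q4 \lor q5), \lnot q3):
    \lnot (q4 \lor q5): α-rule — add \lnot q4, \lnot q5.
    \lnot ((((\lnot q5 \land q4) \lor \lnot q4) \to \lnot q5) \leftrightarrow (\lnot q4 \leftrightarrow \lnot q5)): β-rule — branch into (((\lnot q5 \land q4) \lor \lnot q4) \to \lnot q5), \lnot (\lnot q4 \leftrightarrow \lnot q5)  //  \lnot (((\lnot q5 \land q4) \lor \lnot q4) \to \lnot q5), (\lnot q4 \leftrightarrow \lnot q5).
      branch 2.1 (add (((\lnot q5 \land q4) \lor \lnot q4) \to \lnot q5), \lnot (\lnot q4 \leftrightarrow \lnot q5)):
        (((\lnot q5 \land q4) \lor \lnot q4) \to \lnot q5): β-rule — branch into \lnot ((\lnot q5 \land q4) \lor \lnot q4)  //  \lnot q5.
          branch 2.1.1 (add \lnot ((\lnot q5 \land q4) \lor \lnot q4)):
            \lnot ((\lnot q5 \land q4) \lor \lnot q4): α-rule — add \lnot (\lnot q5 \land q4), \lnot \lnot q4.
            × closes — contains both q4 and \lnot q4.
          branch 2.1.2 (add \lnot q5):
            \lnot (\lnot q4 \leftrightarrow \lnot q5): β-rule — branch into \lnot q4, \lnot \lnot q5  //  \lnot \lnot q4, \lnot q5.
              branch 2.1.2.1 (add \lnot q4, \lnot \lnot q5):
                × closes — contains both q5 and \lnot q5.
              branch 2.1.2.2 (add \lnot \lnot q4, \lnot q5):
                × closes — contains both q4 and \lnot q4.
      branch 2.2 (add \lnot (((\lnot q5 \land q4) \lor \lnot q4) \to \lnot q5), (\lnot q4 \leftrightarrow \lnot q5)):
        \lnot (((\lnot q5 \land q4) \lor \lnot q4) \to \lnot q5): α-rule — add ((\lnot q5 \land q4) \lor \lnot q4), \lnot \lnot q5.
        × closes — contains both q5 and \lnot q5.
17 branches closed, 1 open.
An open branch gives a countermodel: q3=1, q4=1, q5=0 (unmentioned atoms arbitrary); the premises hold there but the conclusion fails.

No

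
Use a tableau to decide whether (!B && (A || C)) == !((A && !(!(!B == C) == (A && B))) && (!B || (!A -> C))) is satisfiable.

Initial set: {((!B && (A || C)) == !((A && !(!(!B == C) == (A && B))) && (!B || (!A -> C))))}.
((!B && (A || C)) == !((A && !(!(!B == C) == (A && B))) && (!B || (!A -> C)))): β-rule — branch into (!B && (A || C)), !((A && !(!(!B == C) == (A && B))) && (!B || (!A -> C)))  //  !(!B && (A || C)), !!((A && !(!(!B == C) == (A && B))) && (!B || (!A -> C))).
  branch 1 (add (!B && (A || C)), !((A && !(!(!B == C) == (A && B))) && (!B || (!A -> C)))):
    (!B && (A || C)): α-rule — add !B, (A || C).
    !((A && !(!(!B == C) == (A && B))) && (!B || (!A -> C))): β-rule — branch into !(A && !(!(!B == C) == (A && B)))  //  !(!B || (!A -> C)).
      branch 1.1 (add !(A && !(!(!B == C) == (A && B)))):
        (A || C): β-rule — branch into A  //  C.
          branch 1.1.1 (add A):
            !(A && !(!(!B == C) == (A && B))): β-rule — branch into !A  //  !!(!(!B == C) == (A && B)).
              branch 1.1.1.1 (add !A):
                × closes — contains both A and !A.
              branch 1.1.1.2 (add !!(!(!B == C) == (A && B))):
                !!(!(!B == C) == (A && B)): β-rule — branch into !(!B == C), (A && B)  //  !!(!B == C), !(A && B).
                  branch 1.1.1.2.1 (add !(!B == C), (A && B)):
                    (A && B): α-rule — add A, B.
                    × closes — contains both B and !B.
                  branch 1.1.1.2.2 (add !!(!B == C), !(A && B)):
                    !!(!B == C): β-rule — branch into !B, C  //  !!B, !C.
                      branch 1.1.1.2.2.1 (add !B, C):
                        !(A && B): β-rule — branch into !A  //  !B.
                          branch 1.1.1.2.2.1.1 (add !A):
                            × closes — contains both A and !A.
                          branch 1.1.1.2.2.1.2 (add !B):
                            ○ open, literals {A=T, B=F, C=T}.
                      branch 1.1.1.2.2.2 (add !!B, !C):
                        × closes — contains both B and !B.
          branch 1.1.2 (add C):
            !(A && !(!(!B == C) == (A && B))): β-rule — branch into !A  //  !!(!(!B == C) == (A && B)).
              branch 1.1.2.1 (add !A):
                ○ open, literals {A=F, B=F, C=T}.
              branch 1.1.2.2 (add !!(!(!B == C) == (A && B))):
                !!(!(!B == C) == (A && B)): β-rule — branch into !(!B == C), (A && B)  //  !!(!B == C), !(A && B).
                  branch 1.1.2.2.1 (add !(!B == C), (A && B)):
                    (A && B): α-rule — add A, B.
                    × closes — contains both B and !B.
                  branch 1.1.2.2.2 (add !!(!B == C), !(A && B)):
                    !!(!B == C): β-rule — branch into !B, C  //  !!B, !C.
                      branch 1.1.2.2.2.1 (add !B, C):
                        !(A && B): β-rule — branch into !A  //  !B.
                          branch 1.1.2.2.2.1.1 (add !A):
                            ○ open, literals {A=F, B=F, C=T}.
                          branch 1.1.2.2.2.1.2 (add !B):
                            ○ open, literals {B=F, C=T}.
                      branch 1.1.2.2.2.2 (add !!B, !C):
                        × closes — contains both B and !B.
      branch 1.2 (add !(!B || (!A -> C))):
        !(!B || (!A -> C)): α-rule — add !!B, !(!A -> C).
        × closes — contains both B and !B.
  branch 2 (add !(!B && (A || C)), !!((A && !(!(!B == C) == (A && B))) && (!B || (!A -> C)))):
    !!((A && !(!(!B == C) == (A && B))) && (!B || (!A -> C))): α-rule — add (A && !(!(!B == C) == (A && B))), (!B || (!A -> C)).
    (A && !(!(!B == C) == (A && B))): α-rule — add A, !(!(!B == C) == (A && B)).
    !(!B && (A || C)): β-rule — branch into !!B  //  !(A || C).
      branch 2.1 (add !!B):
        (!B || (!A -> C)): β-rule — branch into !B  //  (!A -> C).
          branch 2.1.1 (add !B):
            × closes — contains both B and !B.
          branch 2.1.2 (add (!A -> C)):
            !(!(!B == C) == (A && B)): β-rule — branch into !(!B == C), !(A && B)  //  !!(!B == C), (A && B).
              branch 2.1.2.1 (add !(!B == C), !(A && B)):
                (!A -> C): β-rule — branch into !!A  //  C.
                  branch 2.1.2.1.1 (add !!A):
                    !(!B == C): β-rule — branch into !B, !C  //  !!B, C.
                      branch 2.1.2.1.1.1 (add !B, !C):
                        × closes — contains both B and !B.
                      branch 2.1.2.1.1.2 (add !!B, C):
                        !(A && B): β-rule — branch into !A  //  !B.
                          branch 2.1.2.1.1.2.1 (add !A):
                            × closes — contains both A and !A.
                          branch 2.1.2.1.1.2.2 (add !B):
                            × closes — contains both B and !B.
                  branch 2.1.2.1.2 (add C):
                    !(!B == C): β-rule — branch into !B, !C  //  !!B, C.
                      branch 2.1.2.1.2.1 (add !B, !C):
                        × closes — contains both B and !B.
                      branch 2.1.2.1.2.2 (add !!B, C):
                        !(A && B): β-rule — branch into !A  //  !B.
                          branch 2.1.2.1.2.2.1 (add !A):
                            × closes — contains both A and !A.
                          branch 2.1.2.1.2.2.2 (add !B):
                            × closes — contains both B and !B.
              branch 2.1.2.2 (add !!(!B == C), (A && B)):
                (A && B): α-rule — add A, B.
                (!A -> C): β-rule — branch into !!A  //  C.
                  branch 2.1.2.2.1 (add !!A):
                    !!(!B == C): β-rule — branch into !B, C  //  !!B, !C.
                      branch 2.1.2.2.1.1 (add !B, C):
                        × closes — contains both B and !B.
                      branch 2.1.2.2.1.2 (add !!B, !C):
                        ○ open, literals {A=T, B=T, C=F}.
                  branch 2.1.2.2.2 (add C):
                    !!(!B == C): β-rule — branch into !B, C  //  !!B, !C.
                      branch 2.1.2.2.2.1 (add !B, C):
                        × closes — contains both B and !B.
                      branch 2.1.2.2.2.2 (add !!B, !C):
                        × closes — contains both C and !C.
      branch 2.2 (add !(A || C)):
        !(A || C): α-rule — add !A, !C.
        × closes — contains both A and !A.
18 branches closed, 5 open.
An open branch gives a satisfying assignment: A=T, B=F, C=T.

Satisfiable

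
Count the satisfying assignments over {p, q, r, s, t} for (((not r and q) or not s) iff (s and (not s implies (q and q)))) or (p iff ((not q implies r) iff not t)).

18

Initial set: {((((not r and q) or not s) iff (s and (not s implies (q and q)))) or (p iff ((not q implies r) iff not t)))}.
((((not r and q) or not s) iff (s and (not s implies (q and q)))) or (p iff ((not q implies r) iff not t))): β-rule — branch into (((not r and q) or not s) iff (s and (not s implies (q and q))))  //  (p iff ((not q implies r) iff not t)).
  branch 1 (add (((not r and q) or not s) iff (s and (not s implies (q and q))))):
    (((not r and q) or not s) iff (s and (not s implies (q and q)))): β-rule — branch into ((not r and q) or not s), (s and (not s implies (q and q)))  //  not ((not r and q) or not s), not (s and (not s implies (q and q))).
      branch 1.1 (add ((not r and q) or not s), (s and (not s implies (q and q)))):
        (s and (not s implies (q and q))): α-rule — add s, (not s implies (q and q)).
        ((not r and q) or not s): β-rule — branch into (not r and q)  //  not s.
          branch 1.1.1 (add (not r and q)):
            (not r and q): α-rule — add not r, q.
            (not s implies (q and q)): β-rule — branch into not not s  //  (q and q).
              branch 1.1.1.1 (add not not s):
                ○ open, literals {q=1, r=0, s=1}.
              branch 1.1.1.2 (add (q and q)):
                (q and q): α-rule — add q, q.
                ○ open, literals {q=1, r=0, s=1}.
          branch 1.1.2 (add not s):
            × closes — contains both s and not s.
      branch 1.2 (add not ((not r and q) or not s), not (s and (not s implies (q and q)))):
        not ((not r and q) or not s): α-rule — add not (not r and q), not not s.
        not (s and (not s implies (q and q))): β-rule — branch into not s  //  not (not s implies (q and q)).
          branch 1.2.1 (add not s):
            × closes — contains both s and not s.
          branch 1.2.2 (add not (not s implies (q and q))):
            not (not s implies (q and q)): α-rule — add not s, not (q and q).
            × closes — contains both s and not s.
  branch 2 (add (p iff ((not q implies r) iff not t))):
    (p iff ((not q implies r) iff not t)): β-rule — branch into p, ((not q implies r) iff not t)  //  not p, not ((not q implies r) iff not t).
      branch 2.1 (add p, ((not q implies r) iff not t)):
        ((not q implies r) iff not t): β-rule — branch into (not q implies r), not t  //  not (not q implies r), not not t.
          branch 2.1.1 (add (not q implies r), not t):
            (not q implies r): β-rule — branch into not not q  //  r.
              branch 2.1.1.1 (add not not q):
                ○ open, literals {p=1, q=1, t=0}.
              branch 2.1.1.2 (add r):
                ○ open, literals {p=1, r=1, t=0}.
          branch 2.1.2 (add not (not q implies r), not not t):
            not (not q implies r): α-rule — add not q, not r.
            ○ open, literals {p=1, q=0, r=0, t=1}.
      branch 2.2 (add not p, not ((not q implies r) iff not t)):
        not ((not q implies r) iff not t): β-rule — branch into (not q implies r), not not t  //  not (not q implies r), not t.
          branch 2.2.1 (add (not q implies r), not not t):
            (not q implies r): β-rule — branch into not not q  //  r.
              branch 2.2.1.1 (add not not q):
                ○ open, literals {p=0, q=1, t=1}.
              branch 2.2.1.2 (add r):
                ○ open, literals {p=0, r=1, t=1}.
          branch 2.2.2 (add not (not q implies r), not t):
            not (not q implies r): α-rule — add not q, not r.
            ○ open, literals {p=0, q=0, r=0, t=0}.
3 branches closed, 8 open.
Each open branch fixes some atoms; the unmentioned ones are free. Counting distinct full assignments: branch {q=1, r=0, s=1} (p, t) contributes 4 new; branch {q=1, r=0, s=1} (p, t) contributes 0 new; branch {p=1, q=1, t=0} (r, s) contributes 3 new; branch {p=1, r=1, t=0} (q, s) contributes 2 new; branch {p=1, q=0, r=0, t=1} (s) contributes 2 new; branch {p=0, q=1, t=1} (r, s) contributes 3 new; branch {p=0, r=1, t=1} (q, s) contributes 2 new; branch {p=0, q=0, r=0, t=0} (s) contributes 2 new. Total: 18.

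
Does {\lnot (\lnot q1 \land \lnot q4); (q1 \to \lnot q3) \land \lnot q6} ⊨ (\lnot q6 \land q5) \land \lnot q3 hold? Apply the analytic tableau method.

No

Initial set: {\lnot (\lnot q1 \land \lnot q4); ((q1 \to \lnot q3) \land \lnot q6); \lnot ((\lnot q6 \land q5) \land \lnot q3)}.
((q1 \to \lnot q3) \land \lnot q6): α-rule — add (q1 \to \lnot q3), \lnot q6.
\lnot (\lnot q1 \land \lnot q4): β-rule — branch into \lnot \lnot q1  //  \lnot \lnot q4.
  branch 1 (add \lnot \lnot q1):
    \lnot ((\lnot q6 \land q5) \land \lnot q3): β-rule — branch into \lnot (\lnot q6 \land q5)  //  \lnot \lnot q3.
      branch 1.1 (add \lnot (\lnot q6 \land q5)):
        (q1 \to \lnot q3): β-rule — branch into \lnot q1  //  \lnot q3.
          branch 1.1.1 (add \lnot q1):
            × closes — contains both q1 and \lnot q1.
          branch 1.1.2 (add \lnot q3):
            \lnot (\lnot q6 \land q5): β-rule — branch into \lnot \lnot q6  //  \lnot q5.
              branch 1.1.2.1 (add \lnot \lnot q6):
                × closes — contains both q6 and \lnot q6.
              branch 1.1.2.2 (add \lnot q5):
                ○ open, literals {q1=T, q3=F, q5=F, q6=F}.
      branch 1.2 (add \lnot \lnot q3):
        (q1 \to \lnot q3): β-rule — branch into \lnot q1  //  \lnot q3.
          branch 1.2.1 (add \lnot q1):
            × closes — contains both q1 and \lnot q1.
          branch 1.2.2 (add \lnot q3):
            × closes — contains both q3 and \lnot q3.
  branch 2 (add \lnot \lnot q4):
    \lnot ((\lnot q6 \land q5) \land \lnot q3): β-rule — branch into \lnot (\lnot q6 \land q5)  //  \lnot \lnot q3.
      branch 2.1 (add \lnot (\lnot q6 \land q5)):
        (q1 \to \lnot q3): β-rule — branch into \lnot q1  //  \lnot q3.
          branch 2.1.1 (add \lnot q1):
            \lnot (\lnot q6 \land q5): β-rule — branch into \lnot \lnot q6  //  \lnot q5.
              branch 2.1.1.1 (add \lnot \lnot q6):
                × closes — contains both q6 and \lnot q6.
              branch 2.1.1.2 (add \lnot q5):
                ○ open, literals {q1=F, q4=T, q5=F, q6=F}.
          branch 2.1.2 (add \lnot q3):
            \lnot (\lnot q6 \land q5): β-rule — branch into \lnot \lnot q6  //  \lnot q5.
              branch 2.1.2.1 (add \lnot \lnot q6):
                × closes — contains both q6 and \lnot q6.
              branch 2.1.2.2 (add \lnot q5):
                ○ open, literals {q3=F, q4=T, q5=F, q6=F}.
      branch 2.2 (add \lnot \lnot q3):
        (q1 \to \lnot q3): β-rule — branch into \lnot q1  //  \lnot q3.
          branch 2.2.1 (add \lnot q1):
            ○ open, literals {q1=F, q3=T, q4=T, q6=F}.
          branch 2.2.2 (add \lnot q3):
            × closes — contains both q3 and \lnot q3.
7 branches closed, 4 open.
An open branch gives a countermodel: q1=T, q3=F, q5=F, q6=F (unmentioned atoms arbitrary); the premises hold there but the conclusion fails.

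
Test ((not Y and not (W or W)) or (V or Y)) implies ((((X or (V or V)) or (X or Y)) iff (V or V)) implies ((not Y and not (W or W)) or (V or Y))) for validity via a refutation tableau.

Assume the negation and expand:
Initial set: {not (((not Y and not (W or W)) or (V or Y)) implies ((((X or (V or V)) or (X or Y)) iff (V or V)) implies ((not Y and not (W or W)) or (V or Y))))}.
not (((not Y and not (W or W)) or (V or Y)) implies ((((X or (V or V)) or (X or Y)) iff (V or V)) implies ((not Y and not (W or W)) or (V or Y)))): α-rule — add ((not Y and not (W or W)) or (V or Y)), not ((((X or (V or V)) or (X or Y)) iff (V or V)) implies ((not Y and not (W or W)) or (V or Y))).
not ((((X or (V or V)) or (X or Y)) iff (V or V)) implies ((not Y and not (W or W)) or (V or Y))): α-rule — add (((X or (V or V)) or (X or Y)) iff (V or V)), not ((not Y and not (W or W)) or (V or Y)).
not ((not Y and not (W or W)) or (V or Y)): α-rule — add not (not Y and not (W or W)), not (V or Y).
not (V or Y): α-rule — add not V, not Y.
((not Y and not (W or W)) or (V or Y)): β-rule — branch into (not Y and not (W or W))  //  (V or Y).
  branch 1 (add (not Y and not (W or W))):
    (not Y and not (W or W)): α-rule — add not Y, not (W or W).
    not (W or W): α-rule — add not W, not W.
    (((X or (V or V)) or (X or Y)) iff (V or V)): β-rule — branch into ((X or (V or V)) or (X or Y)), (V or V)  //  not ((X or (V or V)) or (X or Y)), not (V or V).
      branch 1.1 (add ((X or (V or V)) or (X or Y)), (V or V)):
        not (not Y and not (W or W)): β-rule — branch into not not Y  //  not not (W or W).
          branch 1.1.1 (add not not Y):
            × closes — contains both Y and not Y.
          branch 1.1.2 (add not not (W or W)):
            ((X or (V or V)) or (X or Y)): β-rule — branch into (X or (V or V))  //  (X or Y).
              branch 1.1.2.1 (add (X or (V or V))):
                (V or V): β-rule — branch into V  //  V.
                  branch 1.1.2.1.1 (add V):
                    × closes — contains both V and not V.
                  branch 1.1.2.1.2 (add V):
                    × closes — contains both V and not V.
              branch 1.1.2.2 (add (X or Y)):
                (V or V): β-rule — branch into V  //  V.
                  branch 1.1.2.2.1 (add V):
                    × closes — contains both V and not V.
                  branch 1.1.2.2.2 (add V):
                    × closes — contains both V and not V.
      branch 1.2 (add not ((X or (V or V)) or (X or Y)), not (V or V)):
        not ((X or (V or V)) or (X or Y)): α-rule — add not (X or (V or V)), not (X or Y).
        not (V or V): α-rule — add not V, not V.
        not (X or (V or V)): α-rule — add not X, not (V or V).
        not (X or Y): α-rule — add not X, not Y.
        not (V or V): α-rule — add not V, not V.
        not (not Y and not (W or W)): β-rule — branch into not not Y  //  not not (W or W).
          branch 1.2.1 (add not not Y):
            × closes — contains both Y and not Y.
          branch 1.2.2 (add not not (W or W)):
            not not (W or W): β-rule — branch into W  //  W.
              branch 1.2.2.1 (add W):
                × closes — contains both W and not W.
              branch 1.2.2.2 (add W):
                × closes — contains both W and not W.
  branch 2 (add (V or Y)):
    (((X or (V or V)) or (X or Y)) iff (V or V)): β-rule — branch into ((X or (V or V)) or (X or Y)), (V or V)  //  not ((X or (V or V)) or (X or Y)), not (V or V).
      branch 2.1 (add ((X or (V or V)) or (X or Y)), (V or V)):
        not (not Y and not (W or W)): β-rule — branch into not not Y  //  not not (W or W).
          branch 2.1.1 (add not not Y):
            × closes — contains both Y and not Y.
          branch 2.1.2 (add not not (W or W)):
            (V or Y): β-rule — branch into V  //  Y.
              branch 2.1.2.1 (add V):
                × closes — contains both V and not V.
              branch 2.1.2.2 (add Y):
                × closes — contains both Y and not Y.
      branch 2.2 (add not ((X or (V or V)) or (X or Y)), not (V or V)):
        not ((X or (V or V)) or (X or Y)): α-rule — add not (X or (V or V)), not (X or Y).
        not (V or V): α-rule — add not V, not V.
        not (X or (V or V)): α-rule — add not X, not (V or V).
        not (X or Y): α-rule — add not X, not Y.
        not (V or V): α-rule — add not V, not V.
        not (not Y and not (W or W)): β-rule — branch into not not Y  //  not not (W or W).
          branch 2.2.1 (add not not Y):
            × closes — contains both Y and not Y.
          branch 2.2.2 (add not not (W or W)):
            (V or Y): β-rule — branch into V  //  Y.
              branch 2.2.2.1 (add V):
                × closes — contains both V and not V.
              branch 2.2.2.2 (add Y):
                × closes — contains both Y and not Y.
All 14 branches close.
Every branch closed, so the negation is unsatisfiable and the formula is valid.

Valid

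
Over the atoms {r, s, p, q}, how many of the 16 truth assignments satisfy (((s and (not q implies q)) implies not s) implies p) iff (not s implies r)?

Initial set: {T ((((s and (not q implies q)) implies not s) implies p) iff (not s implies r))}.
T ((((s and (not q implies q)) implies not s) implies p) iff (not s implies r)): β-rule — branch into T (((s and (not q implies q)) implies not s) implies p), T (not s implies r)  //  F (((s and (not q implies q)) implies not s) implies p), F (not s implies r).
  branch 1 (add T (((s and (not q implies q)) implies not s) implies p), T (not s implies r)):
    T (((s and (not q implies q)) implies not s) implies p): β-rule — branch into F ((s and (not q implies q)) implies not s)  //  T p.
      branch 1.1 (add F ((s and (not q implies q)) implies not s)):
        F ((s and (not q implies q)) implies not s): α-rule — add T (s and (not q implies q)), F not s.
        T (s and (not q implies q)): α-rule — add T s, T (not q implies q).
        T (not s implies r): β-rule — branch into F not s  //  T r.
          branch 1.1.1 (add F not s):
            T (not q implies q): β-rule — branch into F not q  //  T q.
              branch 1.1.1.1 (add F not q):
                ○ open, literals {q=true, s=true}.
              branch 1.1.1.2 (add T q):
                ○ open, literals {q=true, s=true}.
          branch 1.1.2 (add T r):
            T (not q implies q): β-rule — branch into F not q  //  T q.
              branch 1.1.2.1 (add F not q):
                ○ open, literals {q=true, r=true, s=true}.
              branch 1.1.2.2 (add T q):
                ○ open, literals {q=true, r=true, s=true}.
      branch 1.2 (add T p):
        T (not s implies r): β-rule — branch into F not s  //  T r.
          branch 1.2.1 (add F not s):
            ○ open, literals {p=true, s=true}.
          branch 1.2.2 (add T r):
            ○ open, literals {p=true, r=true}.
  branch 2 (add F (((s and (not q implies q)) implies not s) implies p), F (not s implies r)):
    F (((s and (not q implies q)) implies not s) implies p): α-rule — add T ((s and (not q implies q)) implies not s), F p.
    F (not s implies r): α-rule — add T not s, F r.
    T ((s and (not q implies q)) implies not s): β-rule — branch into F (s and (not q implies q))  //  T not s.
      branch 2.1 (add F (s and (not q implies q))):
        F (s and (not q implies q)): β-rule — branch into F s  //  F (not q implies q).
          branch 2.1.1 (add F s):
            ○ open, literals {p=false, r=false, s=false}.
          branch 2.1.2 (add F (not q implies q)):
            F (not q implies q): α-rule — add T not q, F q.
            ○ open, literals {p=false, q=false, r=false, s=false}.
      branch 2.2 (add T not s):
        ○ open, literals {p=false, r=false, s=false}.
0 branches closed, 9 open.
Each open branch fixes some atoms; the unmentioned ones are free. Counting distinct full assignments: branch {q=true, s=true} (r, p) contributes 4 new; branch {q=true, s=true} (r, p) contributes 0 new; branch {q=true, r=true, s=true} (p) contributes 0 new; branch {q=true, r=true, s=true} (p) contributes 0 new; branch {p=true, s=true} (r, q) contributes 2 new; branch {p=true, r=true} (s, q) contributes 2 new; branch {p=false, r=false, s=false} (q) contributes 2 new; branch {p=false, q=false, r=false, s=false} (none free) contributes 0 new; branch {p=false, r=false, s=false} (q) contributes 0 new. Total: 10.

10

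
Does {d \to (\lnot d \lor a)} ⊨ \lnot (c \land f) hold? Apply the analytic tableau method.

Initial set: {(d \to (\lnot d \lor a)); \lnot \lnot (c \land f)}.
\lnot \lnot (c \land f): α-rule — add c, f.
(d \to (\lnot d \lor a)): β-rule — branch into \lnot d  //  (\lnot d \lor a).
  branch 1 (add \lnot d):
    ○ open, literals {c=true, d=false, f=true}.
  branch 2 (add (\lnot d \lor a)):
    (\lnot d \lor a): β-rule — branch into \lnot d  //  a.
      branch 2.1 (add \lnot d):
        ○ open, literals {c=true, d=false, f=true}.
      branch 2.2 (add a):
        ○ open, literals {a=true, c=true, f=true}.
0 branches closed, 3 open.
An open branch gives a countermodel: c=true, d=false, f=true (unmentioned atoms arbitrary); the premises hold there but the conclusion fails.

No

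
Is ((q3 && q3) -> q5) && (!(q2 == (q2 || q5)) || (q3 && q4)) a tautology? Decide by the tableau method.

Assume the negation and expand:
Initial set: {!(((q3 && q3) -> q5) && (!(q2 == (q2 || q5)) || (q3 && q4)))}.
!(((q3 && q3) -> q5) && (!(q2 == (q2 || q5)) || (q3 && q4))): β-rule — branch into !((q3 && q3) -> q5)  //  !(!(q2 == (q2 || q5)) || (q3 && q4)).
  branch 1 (add !((q3 && q3) -> q5)):
    !((q3 && q3) -> q5): α-rule — add (q3 && q3), !q5.
    (q3 && q3): α-rule — add q3, q3.
    ○ open, literals {q3=T, q5=F}.
  branch 2 (add !(!(q2 == (q2 || q5)) || (q3 && q4))):
    !(!(q2 == (q2 || q5)) || (q3 && q4)): α-rule — add !!(q2 == (q2 || q5)), !(q3 && q4).
    !!(q2 == (q2 || q5)): β-rule — branch into q2, (q2 || q5)  //  !q2, !(q2 || q5).
      branch 2.1 (add q2, (q2 || q5)):
        !(q3 && q4): β-rule — branch into !q3  //  !q4.
          branch 2.1.1 (add !q3):
            (q2 || q5): β-rule — branch into q2  //  q5.
              branch 2.1.1.1 (add q2):
                ○ open, literals {q2=T, q3=F}.
              branch 2.1.1.2 (add q5):
                ○ open, literals {q2=T, q3=F, q5=T}.
          branch 2.1.2 (add !q4):
            (q2 || q5): β-rule — branch into q2  //  q5.
              branch 2.1.2.1 (add q2):
                ○ open, literals {q2=T, q4=F}.
              branch 2.1.2.2 (add q5):
                ○ open, literals {q2=T, q4=F, q5=T}.
      branch 2.2 (add !q2, !(q2 || q5)):
        !(q2 || q5): α-rule — add !q2, !q5.
        !(q3 && q4): β-rule — branch into !q3  //  !q4.
          branch 2.2.1 (add !q3):
            ○ open, literals {q2=F, q3=F, q5=F}.
          branch 2.2.2 (add !q4):
            ○ open, literals {q2=F, q4=F, q5=F}.
0 branches closed, 7 open.
An open branch gives a countermodel: q3=T, q5=F (unmentioned atoms arbitrary); under it the original formula is false.

Not valid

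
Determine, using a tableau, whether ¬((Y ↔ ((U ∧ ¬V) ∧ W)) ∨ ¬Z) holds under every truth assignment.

Assume the negation and expand:
Initial set: {¬¬((Y ↔ ((U ∧ ¬V) ∧ W)) ∨ ¬Z)}.
¬¬((Y ↔ ((U ∧ ¬V) ∧ W)) ∨ ¬Z): β-rule — branch into (Y ↔ ((U ∧ ¬V) ∧ W))  //  ¬Z.
  branch 1 (add (Y ↔ ((U ∧ ¬V) ∧ W))):
    (Y ↔ ((U ∧ ¬V) ∧ W)): β-rule — branch into Y, ((U ∧ ¬V) ∧ W)  //  ¬Y, ¬((U ∧ ¬V) ∧ W).
      branch 1.1 (add Y, ((U ∧ ¬V) ∧ W)):
        ((U ∧ ¬V) ∧ W): α-rule — add (U ∧ ¬V), W.
        (U ∧ ¬V): α-rule — add U, ¬V.
        ○ open, literals {U=true, V=false, W=true, Y=true}.
      branch 1.2 (add ¬Y, ¬((U ∧ ¬V) ∧ W)):
        ¬((U ∧ ¬V) ∧ W): β-rule — branch into ¬(U ∧ ¬V)  //  ¬W.
          branch 1.2.1 (add ¬(U ∧ ¬V)):
            ¬(U ∧ ¬V): β-rule — branch into ¬U  //  ¬¬V.
              branch 1.2.1.1 (add ¬U):
                ○ open, literals {U=false, Y=false}.
              branch 1.2.1.2 (add ¬¬V):
                ○ open, literals {V=true, Y=false}.
          branch 1.2.2 (add ¬W):
            ○ open, literals {W=false, Y=false}.
  branch 2 (add ¬Z):
    ○ open, literals {Z=false}.
0 branches closed, 5 open.
An open branch gives a countermodel: U=true, V=false, W=true, Y=true (unmentioned atoms arbitrary); under it the original formula is false.

Not valid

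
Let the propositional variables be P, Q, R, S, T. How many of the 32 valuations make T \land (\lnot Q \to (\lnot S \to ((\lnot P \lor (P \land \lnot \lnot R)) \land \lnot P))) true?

14

Initial set: {(T \land (\lnot Q \to (\lnot S \to ((\lnot P \lor (P \land \lnot \lnot R)) \land \lnot P))))}.
(T \land (\lnot Q \to (\lnot S \to ((\lnot P \lor (P \land \lnot \lnot R)) \land \lnot P)))): α-rule — add T, (\lnot Q \to (\lnot S \to ((\lnot P \lor (P \land \lnot \lnot R)) \land \lnot P))).
(\lnot Q \to (\lnot S \to ((\lnot P \lor (P \land \lnot \lnot R)) \land \lnot P))): β-rule — branch into \lnot \lnot Q  //  (\lnot S \to ((\lnot P \lor (P \land \lnot \lnot R)) \land \lnot P)).
  branch 1 (add \lnot \lnot Q):
    ○ open, literals {Q=T, T=T}.
  branch 2 (add (\lnot S \to ((\lnot P \lor (P \land \lnot \lnot R)) \land \lnot P))):
    (\lnot S \to ((\lnot P \lor (P \land \lnot \lnot R)) \land \lnot P)): β-rule — branch into \lnot \lnot S  //  ((\lnot P \lor (P \land \lnot \lnot R)) \land \lnot P).
      branch 2.1 (add \lnot \lnot S):
        ○ open, literals {S=T, T=T}.
      branch 2.2 (add ((\lnot P \lor (P \land \lnot \lnot R)) \land \lnot P)):
        ((\lnot P \lor (P \land \lnot \lnot R)) \land \lnot P): α-rule — add (\lnot P \lor (P \land \lnot \lnot R)), \lnot P.
        (\lnot P \lor (P \land \lnot \lnot R)): β-rule — branch into \lnot P  //  (P \land \lnot \lnot R).
          branch 2.2.1 (add \lnot P):
            ○ open, literals {P=F, T=T}.
          branch 2.2.2 (add (P \land \lnot \lnot R)):
            (P \land \lnot \lnot R): α-rule — add P, \lnot \lnot R.
            × closes — contains both P and \lnot P.
1 branch closed, 3 open.
Each open branch fixes some atoms; the unmentioned ones are free. Counting distinct full assignments: branch {Q=T, T=T} (P, R, S) contributes 8 new; branch {S=T, T=T} (P, Q, R) contributes 4 new; branch {P=F, T=T} (Q, R, S) contributes 2 new. Total: 14.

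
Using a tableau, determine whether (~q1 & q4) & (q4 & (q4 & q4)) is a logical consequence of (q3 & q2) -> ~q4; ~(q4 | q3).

Initial set: {((q3 & q2) -> ~q4); ~(q4 | q3); ~((~q1 & q4) & (q4 & (q4 & q4)))}.
~(q4 | q3): α-rule — add ~q4, ~q3.
((q3 & q2) -> ~q4): β-rule — branch into ~(q3 & q2)  //  ~q4.
  branch 1 (add ~(q3 & q2)):
    ~((~q1 & q4) & (q4 & (q4 & q4))): β-rule — branch into ~(~q1 & q4)  //  ~(q4 & (q4 & q4)).
      branch 1.1 (add ~(~q1 & q4)):
        ~(q3 & q2): β-rule — branch into ~q3  //  ~q2.
          branch 1.1.1 (add ~q3):
            ~(~q1 & q4): β-rule — branch into ~~q1  //  ~q4.
              branch 1.1.1.1 (add ~~q1):
                ○ open, literals {q1=true, q3=false, q4=false}.
              branch 1.1.1.2 (add ~q4):
                ○ open, literals {q3=false, q4=false}.
          branch 1.1.2 (add ~q2):
            ~(~q1 & q4): β-rule — branch into ~~q1  //  ~q4.
              branch 1.1.2.1 (add ~~q1):
                ○ open, literals {q1=true, q2=false, q3=false, q4=false}.
              branch 1.1.2.2 (add ~q4):
                ○ open, literals {q2=false, q3=false, q4=false}.
      branch 1.2 (add ~(q4 & (q4 & q4))):
        ~(q3 & q2): β-rule — branch into ~q3  //  ~q2.
          branch 1.2.1 (add ~q3):
            ~(q4 & (q4 & q4)): β-rule — branch into ~q4  //  ~(q4 & q4).
              branch 1.2.1.1 (add ~q4):
                ○ open, literals {q3=false, q4=false}.
              branch 1.2.1.2 (add ~(q4 & q4)):
                ~(q4 & q4): β-rule — branch into ~q4  //  ~q4.
                  branch 1.2.1.2.1 (add ~q4):
                    ○ open, literals {q3=false, q4=false}.
                  branch 1.2.1.2.2 (add ~q4):
                    ○ open, literals {q3=false, q4=false}.
          branch 1.2.2 (add ~q2):
            ~(q4 & (q4 & q4)): β-rule — branch into ~q4  //  ~(q4 & q4).
              branch 1.2.2.1 (add ~q4):
                ○ open, literals {q2=false, q3=false, q4=false}.
              branch 1.2.2.2 (add ~(q4 & q4)):
                ~(q4 & q4): β-rule — branch into ~q4  //  ~q4.
                  branch 1.2.2.2.1 (add ~q4):
                    ○ open, literals {q2=false, q3=false, q4=false}.
                  branch 1.2.2.2.2 (add ~q4):
                    ○ open, literals {q2=false, q3=false, q4=false}.
  branch 2 (add ~q4):
    ~((~q1 & q4) & (q4 & (q4 & q4))): β-rule — branch into ~(~q1 & q4)  //  ~(q4 & (q4 & q4)).
      branch 2.1 (add ~(~q1 & q4)):
        ~(~q1 & q4): β-rule — branch into ~~q1  //  ~q4.
          branch 2.1.1 (add ~~q1):
            ○ open, literals {q1=true, q3=false, q4=false}.
          branch 2.1.2 (add ~q4):
            ○ open, literals {q3=false, q4=false}.
      branch 2.2 (add ~(q4 & (q4 & q4))):
        ~(q4 & (q4 & q4)): β-rule — branch into ~q4  //  ~(q4 & q4).
          branch 2.2.1 (add ~q4):
            ○ open, literals {q3=false, q4=false}.
          branch 2.2.2 (add ~(q4 & q4)):
            ~(q4 & q4): β-rule — branch into ~q4  //  ~q4.
              branch 2.2.2.1 (add ~q4):
                ○ open, literals {q3=false, q4=false}.
              branch 2.2.2.2 (add ~q4):
                ○ open, literals {q3=false, q4=false}.
0 branches closed, 15 open.
An open branch gives a countermodel: q1=true, q3=false, q4=false (unmentioned atoms arbitrary); the premises hold there but the conclusion fails.

No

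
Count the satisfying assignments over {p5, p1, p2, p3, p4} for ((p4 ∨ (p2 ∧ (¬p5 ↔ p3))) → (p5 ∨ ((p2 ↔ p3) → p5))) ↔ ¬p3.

Initial set: {(((p4 ∨ (p2 ∧ (¬p5 ↔ p3))) → (p5 ∨ ((p2 ↔ p3) → p5))) ↔ ¬p3)}.
(((p4 ∨ (p2 ∧ (¬p5 ↔ p3))) → (p5 ∨ ((p2 ↔ p3) → p5))) ↔ ¬p3): β-rule — branch into ((p4 ∨ (p2 ∧ (¬p5 ↔ p3))) → (p5 ∨ ((p2 ↔ p3) → p5))), ¬p3  //  ¬((p4 ∨ (p2 ∧ (¬p5 ↔ p3))) → (p5 ∨ ((p2 ↔ p3) → p5))), ¬¬p3.
  branch 1 (add ((p4 ∨ (p2 ∧ (¬p5 ↔ p3))) → (p5 ∨ ((p2 ↔ p3) → p5))), ¬p3):
    ((p4 ∨ (p2 ∧ (¬p5 ↔ p3))) → (p5 ∨ ((p2 ↔ p3) → p5))): β-rule — branch into ¬(p4 ∨ (p2 ∧ (¬p5 ↔ p3)))  //  (p5 ∨ ((p2 ↔ p3) → p5)).
      branch 1.1 (add ¬(p4 ∨ (p2 ∧ (¬p5 ↔ p3)))):
        ¬(p4 ∨ (p2 ∧ (¬p5 ↔ p3))): α-rule — add ¬p4, ¬(p2 ∧ (¬p5 ↔ p3)).
        ¬(p2 ∧ (¬p5 ↔ p3)): β-rule — branch into ¬p2  //  ¬(¬p5 ↔ p3).
          branch 1.1.1 (add ¬p2):
            ○ open, literals {p2=0, p3=0, p4=0}.
          branch 1.1.2 (add ¬(¬p5 ↔ p3)):
            ¬(¬p5 ↔ p3): β-rule — branch into ¬p5, ¬p3  //  ¬¬p5, p3.
              branch 1.1.2.1 (add ¬p5, ¬p3):
                ○ open, literals {p3=0, p4=0, p5=0}.
              branch 1.1.2.2 (add ¬¬p5, p3):
                × closes — contains both p3 and ¬p3.
      branch 1.2 (add (p5 ∨ ((p2 ↔ p3) → p5))):
        (p5 ∨ ((p2 ↔ p3) → p5)): β-rule — branch into p5  //  ((p2 ↔ p3) → p5).
          branch 1.2.1 (add p5):
            ○ open, literals {p3=0, p5=1}.
          branch 1.2.2 (add ((p2 ↔ p3) → p5)):
            ((p2 ↔ p3) → p5): β-rule — branch into ¬(p2 ↔ p3)  //  p5.
              branch 1.2.2.1 (add ¬(p2 ↔ p3)):
                ¬(p2 ↔ p3): β-rule — branch into p2, ¬p3  //  ¬p2, p3.
                  branch 1.2.2.1.1 (add p2, ¬p3):
                    ○ open, literals {p2=1, p3=0}.
                  branch 1.2.2.1.2 (add ¬p2, p3):
                    × closes — contains both p3 and ¬p3.
              branch 1.2.2.2 (add p5):
                ○ open, literals {p3=0, p5=1}.
  branch 2 (add ¬((p4 ∨ (p2 ∧ (¬p5 ↔ p3))) → (p5 ∨ ((p2 ↔ p3) → p5))), ¬¬p3):
    ¬((p4 ∨ (p2 ∧ (¬p5 ↔ p3))) → (p5 ∨ ((p2 ↔ p3) → p5))): α-rule — add (p4 ∨ (p2 ∧ (¬p5 ↔ p3))), ¬(p5 ∨ ((p2 ↔ p3) → p5)).
    ¬(p5 ∨ ((p2 ↔ p3) → p5)): α-rule — add ¬p5, ¬((p2 ↔ p3) → p5).
    ¬((p2 ↔ p3) → p5): α-rule — add (p2 ↔ p3), ¬p5.
    (p4 ∨ (p2 ∧ (¬p5 ↔ p3))): β-rule — branch into p4  //  (p2 ∧ (¬p5 ↔ p3)).
      branch 2.1 (add p4):
        (p2 ↔ p3): β-rule — branch into p2, p3  //  ¬p2, ¬p3.
          branch 2.1.1 (add p2, p3):
            ○ open, literals {p2=1, p3=1, p4=1, p5=0}.
          branch 2.1.2 (add ¬p2, ¬p3):
            × closes — contains both p3 and ¬p3.
      branch 2.2 (add (p2 ∧ (¬p5 ↔ p3))):
        (p2 ∧ (¬p5 ↔ p3)): α-rule — add p2, (¬p5 ↔ p3).
        (p2 ↔ p3): β-rule — branch into p2, p3  //  ¬p2, ¬p3.
          branch 2.2.1 (add p2, p3):
            (¬p5 ↔ p3): β-rule — branch into ¬p5, p3  //  ¬¬p5, ¬p3.
              branch 2.2.1.1 (add ¬p5, p3):
                ○ open, literals {p2=1, p3=1, p5=0}.
              branch 2.2.1.2 (add ¬¬p5, ¬p3):
                × closes — contains both p5 and ¬p5.
          branch 2.2.2 (add ¬p2, ¬p3):
            × closes — contains both p2 and ¬p2.
5 branches closed, 7 open.
Each open branch fixes some atoms; the unmentioned ones are free. Counting distinct full assignments: branch {p2=0, p3=0, p4=0} (p5, p1) contributes 4 new; branch {p3=0, p4=0, p5=0} (p1, p2) contributes 2 new; branch {p3=0, p5=1} (p1, p2, p4) contributes 6 new; branch {p2=1, p3=0} (p5, p1, p4) contributes 2 new; branch {p3=0, p5=1} (p1, p2, p4) contributes 0 new; branch {p2=1, p3=1, p4=1, p5=0} (p1) contributes 2 new; branch {p2=1, p3=1, p5=0} (p1, p4) contributes 2 new. Total: 18.

18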